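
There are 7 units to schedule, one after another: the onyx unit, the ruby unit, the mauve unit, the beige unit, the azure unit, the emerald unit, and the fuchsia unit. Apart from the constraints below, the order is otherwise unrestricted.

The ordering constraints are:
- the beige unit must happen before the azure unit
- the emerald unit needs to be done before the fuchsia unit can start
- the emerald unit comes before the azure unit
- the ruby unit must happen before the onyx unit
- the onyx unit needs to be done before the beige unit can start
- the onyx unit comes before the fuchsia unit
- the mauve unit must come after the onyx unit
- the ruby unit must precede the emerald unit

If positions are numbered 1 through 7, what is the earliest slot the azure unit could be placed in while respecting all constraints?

Working backwards through the constraints from the azure unit, its full set of required predecessors is the onyx unit, the ruby unit, the beige unit, the emerald unit — 4 of them.
With 4 mandatory predecessors, the earliest the azure unit can sit is position 4+1 = 5, and placing just those 4 first achieves it.

5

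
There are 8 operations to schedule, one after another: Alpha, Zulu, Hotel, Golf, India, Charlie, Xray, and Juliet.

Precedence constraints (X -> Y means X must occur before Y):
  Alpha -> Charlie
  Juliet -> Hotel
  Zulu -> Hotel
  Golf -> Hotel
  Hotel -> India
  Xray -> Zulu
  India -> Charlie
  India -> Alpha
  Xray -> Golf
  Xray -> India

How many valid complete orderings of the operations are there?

2 operations have no prerequisites (Xray, Juliet), so any of them could come first.
Systematically extending each partial ordering one operation at a time and counting, there are 8 complete orderings.

8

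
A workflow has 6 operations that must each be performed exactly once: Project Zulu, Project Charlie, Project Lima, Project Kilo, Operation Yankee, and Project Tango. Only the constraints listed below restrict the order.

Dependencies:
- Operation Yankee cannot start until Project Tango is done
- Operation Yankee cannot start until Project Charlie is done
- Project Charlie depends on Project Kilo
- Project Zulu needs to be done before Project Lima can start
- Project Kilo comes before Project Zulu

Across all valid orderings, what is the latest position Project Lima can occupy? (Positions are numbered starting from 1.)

6

Project Lima has no required successors, so nothing stops it from going last (position 6).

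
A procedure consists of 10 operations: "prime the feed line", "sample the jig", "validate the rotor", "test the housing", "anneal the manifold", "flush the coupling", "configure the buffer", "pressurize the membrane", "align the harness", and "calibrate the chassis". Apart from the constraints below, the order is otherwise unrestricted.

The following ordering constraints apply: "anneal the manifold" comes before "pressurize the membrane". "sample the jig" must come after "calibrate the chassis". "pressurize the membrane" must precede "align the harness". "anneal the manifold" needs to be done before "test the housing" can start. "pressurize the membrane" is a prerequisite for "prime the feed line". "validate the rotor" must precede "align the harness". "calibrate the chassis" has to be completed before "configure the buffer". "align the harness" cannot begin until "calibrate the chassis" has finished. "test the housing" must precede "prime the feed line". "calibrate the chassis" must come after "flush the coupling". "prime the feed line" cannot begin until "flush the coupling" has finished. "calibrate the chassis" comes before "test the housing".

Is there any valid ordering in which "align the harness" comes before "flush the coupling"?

The constraints give a chain "flush the coupling" → "calibrate the chassis" → "align the harness", which forces "flush the coupling" before "align the harness".
So no valid ordering can have "align the harness" before "flush the coupling".

No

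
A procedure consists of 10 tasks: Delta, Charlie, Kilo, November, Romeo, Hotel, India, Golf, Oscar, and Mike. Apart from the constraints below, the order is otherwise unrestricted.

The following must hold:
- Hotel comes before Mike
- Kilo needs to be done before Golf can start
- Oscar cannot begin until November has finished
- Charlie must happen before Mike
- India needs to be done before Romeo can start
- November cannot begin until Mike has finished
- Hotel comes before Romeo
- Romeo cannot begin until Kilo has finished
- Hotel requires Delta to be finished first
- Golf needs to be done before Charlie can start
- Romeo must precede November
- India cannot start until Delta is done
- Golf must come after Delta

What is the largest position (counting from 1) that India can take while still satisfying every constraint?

7

Following every chain forward from India, the tasks that must come later are November, Romeo, Oscar — 3 of them.
So at least 3 tasks follow India, putting India no later than position 7. That position is achievable by scheduling everything else first.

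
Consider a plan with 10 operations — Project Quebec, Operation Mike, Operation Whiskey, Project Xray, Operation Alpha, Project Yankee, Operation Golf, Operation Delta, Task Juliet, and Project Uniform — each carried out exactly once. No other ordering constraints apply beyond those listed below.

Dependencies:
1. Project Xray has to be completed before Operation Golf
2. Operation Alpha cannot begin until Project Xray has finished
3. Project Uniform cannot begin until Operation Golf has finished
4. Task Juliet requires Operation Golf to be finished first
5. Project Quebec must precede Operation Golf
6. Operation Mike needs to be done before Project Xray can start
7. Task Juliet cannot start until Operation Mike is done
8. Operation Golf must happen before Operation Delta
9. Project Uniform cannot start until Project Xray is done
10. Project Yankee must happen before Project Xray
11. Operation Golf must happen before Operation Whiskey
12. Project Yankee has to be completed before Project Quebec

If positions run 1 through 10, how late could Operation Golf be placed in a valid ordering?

Following every chain forward from Operation Golf, the operations that must come later are Operation Whiskey, Operation Delta, Task Juliet, Project Uniform — 4 of them.
So at least 4 operations follow Operation Golf, putting Operation Golf no later than position 6. That position is achievable by scheduling everything else first.

6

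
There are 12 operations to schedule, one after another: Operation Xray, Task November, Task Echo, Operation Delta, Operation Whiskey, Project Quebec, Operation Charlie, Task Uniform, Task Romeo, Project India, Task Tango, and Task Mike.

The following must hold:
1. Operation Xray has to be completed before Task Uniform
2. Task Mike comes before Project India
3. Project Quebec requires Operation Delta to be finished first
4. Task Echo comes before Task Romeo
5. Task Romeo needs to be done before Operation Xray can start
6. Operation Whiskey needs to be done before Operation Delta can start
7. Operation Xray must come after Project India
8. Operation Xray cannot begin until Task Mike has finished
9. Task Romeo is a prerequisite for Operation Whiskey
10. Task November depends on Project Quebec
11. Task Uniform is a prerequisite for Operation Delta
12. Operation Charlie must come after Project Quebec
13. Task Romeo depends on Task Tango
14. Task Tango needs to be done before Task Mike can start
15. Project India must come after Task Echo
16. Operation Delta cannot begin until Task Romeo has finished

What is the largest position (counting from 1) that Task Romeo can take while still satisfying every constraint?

The operations that are forced after Task Romeo, directly or by a chain of constraints, are Operation Xray, Task November, Operation Delta, Operation Whiskey, Project Quebec, Operation Charlie, Task Uniform. That's 7 operations.
With 7 mandatory successors out of 12 operations total, the latest slot for Task Romeo is 12−7 = 5, and it's reachable by doing all non-successors before Task Romeo.

5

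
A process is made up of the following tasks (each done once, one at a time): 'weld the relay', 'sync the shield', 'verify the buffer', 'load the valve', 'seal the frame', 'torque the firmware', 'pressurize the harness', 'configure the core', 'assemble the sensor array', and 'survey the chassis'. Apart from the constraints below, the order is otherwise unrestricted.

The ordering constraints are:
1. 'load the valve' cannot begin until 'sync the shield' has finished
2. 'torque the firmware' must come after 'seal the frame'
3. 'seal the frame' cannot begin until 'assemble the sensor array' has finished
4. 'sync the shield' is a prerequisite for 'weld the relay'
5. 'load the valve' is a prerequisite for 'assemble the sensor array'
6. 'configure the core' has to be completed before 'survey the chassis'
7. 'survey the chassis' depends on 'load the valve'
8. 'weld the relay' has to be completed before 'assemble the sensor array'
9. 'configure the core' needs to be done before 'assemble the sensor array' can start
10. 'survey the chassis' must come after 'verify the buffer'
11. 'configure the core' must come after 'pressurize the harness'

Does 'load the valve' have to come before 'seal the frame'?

Yes

Tracing the constraints gives a chain: 'load the valve' → 'assemble the sensor array' → 'seal the frame'.
Hence 'load the valve' necessarily comes before 'seal the frame'.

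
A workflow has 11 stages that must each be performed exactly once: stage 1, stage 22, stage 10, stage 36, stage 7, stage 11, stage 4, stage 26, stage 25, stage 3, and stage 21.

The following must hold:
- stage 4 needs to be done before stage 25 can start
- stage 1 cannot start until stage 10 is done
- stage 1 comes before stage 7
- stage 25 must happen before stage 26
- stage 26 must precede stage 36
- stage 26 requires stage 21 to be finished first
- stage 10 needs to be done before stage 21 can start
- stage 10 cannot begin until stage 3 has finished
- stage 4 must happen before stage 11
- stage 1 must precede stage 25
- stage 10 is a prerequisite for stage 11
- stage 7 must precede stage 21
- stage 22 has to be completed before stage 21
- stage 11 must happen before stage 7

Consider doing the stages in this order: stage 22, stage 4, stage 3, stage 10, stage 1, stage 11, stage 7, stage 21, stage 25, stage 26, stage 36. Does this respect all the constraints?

Yes

Every stated constraint is respected: stage 22 sits at position 1, ahead of stage 21 at position 8, and each of the other listed pairs likewise has the predecessor earlier in the sequence.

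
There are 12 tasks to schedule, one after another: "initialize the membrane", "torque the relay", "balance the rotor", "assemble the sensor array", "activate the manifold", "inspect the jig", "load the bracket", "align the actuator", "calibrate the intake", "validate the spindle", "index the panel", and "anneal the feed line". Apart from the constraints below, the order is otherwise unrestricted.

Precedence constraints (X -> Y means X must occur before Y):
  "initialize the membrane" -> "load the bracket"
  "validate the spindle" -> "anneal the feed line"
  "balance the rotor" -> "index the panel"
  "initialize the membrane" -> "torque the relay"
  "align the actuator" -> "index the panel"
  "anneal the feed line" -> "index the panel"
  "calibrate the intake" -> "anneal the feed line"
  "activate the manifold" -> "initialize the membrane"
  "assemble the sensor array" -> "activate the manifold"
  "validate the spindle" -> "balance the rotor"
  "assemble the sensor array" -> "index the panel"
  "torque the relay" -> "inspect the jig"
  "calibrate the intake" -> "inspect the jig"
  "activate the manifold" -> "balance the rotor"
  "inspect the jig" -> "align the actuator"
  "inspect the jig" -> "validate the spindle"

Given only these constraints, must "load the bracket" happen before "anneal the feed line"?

No

Nothing in the constraints links "load the bracket" and "anneal the feed line"; they are unordered relative to each other.
So "load the bracket" can come before "anneal the feed line" or after — it is not forced.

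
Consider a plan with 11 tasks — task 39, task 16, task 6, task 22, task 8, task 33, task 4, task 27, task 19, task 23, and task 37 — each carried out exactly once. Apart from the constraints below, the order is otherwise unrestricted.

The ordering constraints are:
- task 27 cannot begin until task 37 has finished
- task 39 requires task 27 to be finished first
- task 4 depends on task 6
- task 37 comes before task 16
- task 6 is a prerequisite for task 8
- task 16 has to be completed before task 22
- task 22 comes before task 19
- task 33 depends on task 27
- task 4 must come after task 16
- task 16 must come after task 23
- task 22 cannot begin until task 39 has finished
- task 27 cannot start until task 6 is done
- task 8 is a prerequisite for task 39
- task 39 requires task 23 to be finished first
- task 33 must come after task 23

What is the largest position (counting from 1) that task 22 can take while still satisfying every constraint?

10

The only task forced after task 22 (directly or by a chain) is task 19.
So at least 1 task follows task 22, putting task 22 no later than position 10. That position is achievable by scheduling everything else first.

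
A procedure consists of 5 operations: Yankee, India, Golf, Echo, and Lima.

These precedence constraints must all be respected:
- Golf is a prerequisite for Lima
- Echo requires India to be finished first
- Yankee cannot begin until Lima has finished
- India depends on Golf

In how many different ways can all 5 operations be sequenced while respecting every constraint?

Golf is the only operation with nothing required before it, so every ordering starts there.
Enumerating by repeatedly choosing an available operation (one whose prerequisites are all placed) gives 6 distinct complete orderings.

6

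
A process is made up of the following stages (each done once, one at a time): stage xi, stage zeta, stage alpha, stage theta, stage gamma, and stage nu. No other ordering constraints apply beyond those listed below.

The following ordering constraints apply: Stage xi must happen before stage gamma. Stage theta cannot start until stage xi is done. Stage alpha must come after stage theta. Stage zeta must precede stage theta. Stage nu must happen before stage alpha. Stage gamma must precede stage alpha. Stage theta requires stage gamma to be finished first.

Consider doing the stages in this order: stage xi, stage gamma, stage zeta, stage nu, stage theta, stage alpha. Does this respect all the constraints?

Going through the constraints one by one, each required predecessor appears earlier in the sequence than its dependent — e.g. stage xi (position 1) is before stage theta (position 5), as required.

Yes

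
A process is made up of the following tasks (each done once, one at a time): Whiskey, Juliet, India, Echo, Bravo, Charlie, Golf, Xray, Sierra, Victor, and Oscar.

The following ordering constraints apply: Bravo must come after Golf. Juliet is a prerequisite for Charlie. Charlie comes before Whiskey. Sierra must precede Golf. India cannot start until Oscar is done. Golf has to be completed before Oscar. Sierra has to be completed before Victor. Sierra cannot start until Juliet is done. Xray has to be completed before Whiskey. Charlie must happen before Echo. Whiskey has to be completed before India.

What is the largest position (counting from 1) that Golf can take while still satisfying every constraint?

8

Every task that must follow Golf has to come after it. Tracing all chains starting from Golf, those tasks are: India, Bravo, Oscar — 3 in total.
So at least 3 tasks follow Golf, putting Golf no later than position 8. That position is achievable by scheduling everything else first.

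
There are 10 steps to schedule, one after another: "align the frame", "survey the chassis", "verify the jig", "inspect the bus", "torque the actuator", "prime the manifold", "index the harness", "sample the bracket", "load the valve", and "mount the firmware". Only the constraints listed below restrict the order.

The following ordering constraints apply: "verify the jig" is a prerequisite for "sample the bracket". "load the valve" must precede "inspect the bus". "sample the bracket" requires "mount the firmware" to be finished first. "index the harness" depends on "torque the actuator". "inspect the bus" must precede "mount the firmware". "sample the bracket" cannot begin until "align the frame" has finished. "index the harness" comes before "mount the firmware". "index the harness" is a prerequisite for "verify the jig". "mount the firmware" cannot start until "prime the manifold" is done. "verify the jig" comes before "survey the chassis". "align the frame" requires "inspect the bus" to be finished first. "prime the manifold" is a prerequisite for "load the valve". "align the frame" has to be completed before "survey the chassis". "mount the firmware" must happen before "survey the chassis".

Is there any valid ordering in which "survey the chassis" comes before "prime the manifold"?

No

The constraints give a chain "prime the manifold" → "mount the firmware" → "survey the chassis", which forces "prime the manifold" before "survey the chassis".
So no valid ordering can have "survey the chassis" before "prime the manifold".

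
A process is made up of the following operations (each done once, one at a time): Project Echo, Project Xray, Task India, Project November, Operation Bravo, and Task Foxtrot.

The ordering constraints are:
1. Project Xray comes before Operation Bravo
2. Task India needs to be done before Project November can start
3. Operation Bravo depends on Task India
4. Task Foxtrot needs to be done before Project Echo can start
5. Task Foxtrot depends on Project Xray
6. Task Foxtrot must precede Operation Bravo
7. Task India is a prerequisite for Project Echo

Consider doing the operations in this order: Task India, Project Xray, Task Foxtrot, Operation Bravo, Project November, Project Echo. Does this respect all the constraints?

Yes

Checking each listed constraint against this order: for instance, Task India is in position 1 and Project Echo in position 6, so that constraint holds — and the remaining constraints check out the same way.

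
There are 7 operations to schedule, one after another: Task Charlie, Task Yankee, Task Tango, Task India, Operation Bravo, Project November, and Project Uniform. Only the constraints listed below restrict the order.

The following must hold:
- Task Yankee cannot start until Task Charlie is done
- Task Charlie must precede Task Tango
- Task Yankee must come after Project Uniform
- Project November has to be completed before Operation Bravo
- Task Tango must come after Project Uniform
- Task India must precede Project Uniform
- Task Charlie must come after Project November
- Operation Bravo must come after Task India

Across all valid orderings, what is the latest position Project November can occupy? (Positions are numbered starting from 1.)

Following every chain forward from Project November, the operations that must come later are Task Charlie, Task Yankee, Task Tango, Operation Bravo — 4 of them.
So at least 4 operations follow Project November, putting Project November no later than position 3. That position is achievable by scheduling everything else first.

3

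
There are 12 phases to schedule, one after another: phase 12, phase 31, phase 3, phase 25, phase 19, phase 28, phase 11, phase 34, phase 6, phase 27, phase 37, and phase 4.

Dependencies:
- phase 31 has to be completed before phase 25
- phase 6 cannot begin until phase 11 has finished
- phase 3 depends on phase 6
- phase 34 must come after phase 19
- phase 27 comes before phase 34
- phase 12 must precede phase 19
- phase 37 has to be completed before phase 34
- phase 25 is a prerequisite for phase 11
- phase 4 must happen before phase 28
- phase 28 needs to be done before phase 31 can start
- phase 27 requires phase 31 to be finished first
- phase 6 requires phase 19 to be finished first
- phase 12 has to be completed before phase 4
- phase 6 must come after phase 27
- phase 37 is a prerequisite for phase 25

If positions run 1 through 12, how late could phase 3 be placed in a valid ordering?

Phase 3 has no required successors, so nothing stops it from going last (position 12).

12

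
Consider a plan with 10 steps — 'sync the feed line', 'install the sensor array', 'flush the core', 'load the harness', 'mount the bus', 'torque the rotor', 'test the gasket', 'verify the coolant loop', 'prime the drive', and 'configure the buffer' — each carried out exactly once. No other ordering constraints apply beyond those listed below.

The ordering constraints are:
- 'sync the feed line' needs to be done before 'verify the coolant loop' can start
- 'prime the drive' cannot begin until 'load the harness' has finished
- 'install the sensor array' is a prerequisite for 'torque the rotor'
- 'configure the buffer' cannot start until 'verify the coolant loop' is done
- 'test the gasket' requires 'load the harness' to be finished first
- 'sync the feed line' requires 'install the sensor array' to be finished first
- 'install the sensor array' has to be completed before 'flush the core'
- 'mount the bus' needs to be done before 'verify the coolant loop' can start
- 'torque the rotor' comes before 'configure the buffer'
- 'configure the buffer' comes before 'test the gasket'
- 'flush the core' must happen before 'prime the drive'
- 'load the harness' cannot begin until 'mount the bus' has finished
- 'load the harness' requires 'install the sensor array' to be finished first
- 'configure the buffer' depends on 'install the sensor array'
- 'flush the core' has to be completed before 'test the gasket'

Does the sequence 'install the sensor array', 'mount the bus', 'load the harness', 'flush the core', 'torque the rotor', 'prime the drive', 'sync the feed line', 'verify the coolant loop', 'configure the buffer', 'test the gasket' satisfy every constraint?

Going through the constraints one by one, each required predecessor appears earlier in the sequence than its dependent — e.g. 'install the sensor array' (position 1) is before 'configure the buffer' (position 9), as required.

Yes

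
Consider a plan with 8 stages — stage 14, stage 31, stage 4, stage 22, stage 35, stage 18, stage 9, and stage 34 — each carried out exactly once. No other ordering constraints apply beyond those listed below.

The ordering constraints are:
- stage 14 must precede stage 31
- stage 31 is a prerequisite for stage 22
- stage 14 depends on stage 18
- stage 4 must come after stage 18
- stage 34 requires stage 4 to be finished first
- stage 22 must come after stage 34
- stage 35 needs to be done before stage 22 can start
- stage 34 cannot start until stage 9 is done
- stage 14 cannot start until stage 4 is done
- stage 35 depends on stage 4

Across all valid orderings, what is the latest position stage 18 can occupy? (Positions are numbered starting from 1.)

2

The stages that are forced after stage 18, directly or by a chain of constraints, are stage 14, stage 31, stage 4, stage 22, stage 35, stage 34. That's 6 stages.
So at least 6 stages follow stage 18, putting stage 18 no later than position 2. That position is achievable by scheduling everything else first.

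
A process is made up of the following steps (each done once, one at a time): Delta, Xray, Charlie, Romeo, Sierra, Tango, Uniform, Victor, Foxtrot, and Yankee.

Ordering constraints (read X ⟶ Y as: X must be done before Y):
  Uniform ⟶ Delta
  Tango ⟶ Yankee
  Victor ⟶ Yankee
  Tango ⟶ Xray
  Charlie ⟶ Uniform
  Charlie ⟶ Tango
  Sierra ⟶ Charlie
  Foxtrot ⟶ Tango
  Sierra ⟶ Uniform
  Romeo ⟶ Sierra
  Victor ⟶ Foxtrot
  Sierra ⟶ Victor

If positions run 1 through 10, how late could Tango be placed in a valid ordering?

8

Every step that must follow Tango has to come after it. Tracing all chains starting from Tango, those steps are: Xray, Yankee — 2 in total.
With 2 mandatory successors out of 10 steps total, the latest slot for Tango is 10−2 = 8, and it's reachable by doing all non-successors before Tango.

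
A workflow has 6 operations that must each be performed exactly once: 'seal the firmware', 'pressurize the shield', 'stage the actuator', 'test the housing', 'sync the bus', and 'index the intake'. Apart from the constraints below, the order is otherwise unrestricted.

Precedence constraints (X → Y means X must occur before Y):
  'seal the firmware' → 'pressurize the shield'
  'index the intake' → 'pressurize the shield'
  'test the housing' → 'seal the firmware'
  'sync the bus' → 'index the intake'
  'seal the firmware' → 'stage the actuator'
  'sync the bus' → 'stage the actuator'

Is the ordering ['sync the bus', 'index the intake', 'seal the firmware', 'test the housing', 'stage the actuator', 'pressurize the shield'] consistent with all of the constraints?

Here 'test the housing' comes after 'seal the firmware'.
But one of the constraints requires 'test the housing' before 'seal the firmware', so this ordering violates it.

No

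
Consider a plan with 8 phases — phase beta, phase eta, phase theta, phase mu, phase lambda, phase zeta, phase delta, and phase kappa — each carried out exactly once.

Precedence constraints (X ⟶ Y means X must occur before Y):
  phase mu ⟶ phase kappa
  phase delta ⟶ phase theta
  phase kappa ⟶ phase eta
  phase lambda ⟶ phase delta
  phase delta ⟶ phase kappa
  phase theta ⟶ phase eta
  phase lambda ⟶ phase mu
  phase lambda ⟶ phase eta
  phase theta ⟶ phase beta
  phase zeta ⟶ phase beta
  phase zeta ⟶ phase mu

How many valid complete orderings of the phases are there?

41

2 phases have no prerequisites (phase lambda, phase zeta), so any of them could come first.
Systematically extending each partial ordering one phase at a time and counting, there are 41 complete orderings.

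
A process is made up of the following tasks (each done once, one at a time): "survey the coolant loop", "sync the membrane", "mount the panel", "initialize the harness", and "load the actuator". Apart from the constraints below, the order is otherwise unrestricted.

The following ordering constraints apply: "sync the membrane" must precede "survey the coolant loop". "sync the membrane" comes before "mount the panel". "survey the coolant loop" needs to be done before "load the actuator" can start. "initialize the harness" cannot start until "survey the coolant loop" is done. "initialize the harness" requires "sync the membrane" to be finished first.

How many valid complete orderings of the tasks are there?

8

Only "sync the membrane" has no prerequisites, so it must go first.
Counting all ways to extend the partial order to a total order gives 8.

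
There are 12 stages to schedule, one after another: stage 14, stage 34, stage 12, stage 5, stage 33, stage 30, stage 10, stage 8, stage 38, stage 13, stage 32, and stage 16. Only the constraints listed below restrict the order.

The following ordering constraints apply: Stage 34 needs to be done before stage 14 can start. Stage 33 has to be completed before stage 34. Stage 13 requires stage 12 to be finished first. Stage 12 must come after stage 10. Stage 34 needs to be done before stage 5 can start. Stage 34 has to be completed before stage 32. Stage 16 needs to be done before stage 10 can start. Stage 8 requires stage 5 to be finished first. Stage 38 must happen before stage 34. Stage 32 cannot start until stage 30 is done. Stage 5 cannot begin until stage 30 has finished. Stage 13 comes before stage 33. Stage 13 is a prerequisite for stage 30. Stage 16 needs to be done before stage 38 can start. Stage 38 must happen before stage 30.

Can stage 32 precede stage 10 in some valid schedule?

There is a dependency chain stage 10 → stage 12 → stage 13 → stage 30 → stage 32, so stage 32 always comes after stage 10.
So no valid ordering can have stage 32 before stage 10.

No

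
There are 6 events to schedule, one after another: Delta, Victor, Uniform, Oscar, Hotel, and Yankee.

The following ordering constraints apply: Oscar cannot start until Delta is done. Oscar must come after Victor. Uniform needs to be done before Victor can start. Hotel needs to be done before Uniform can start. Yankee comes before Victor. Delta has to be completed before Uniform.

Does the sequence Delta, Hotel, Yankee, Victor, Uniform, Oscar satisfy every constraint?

The sequence places Victor ahead of Uniform.
Since Uniform is required before Victor, the ordering is invalid.

No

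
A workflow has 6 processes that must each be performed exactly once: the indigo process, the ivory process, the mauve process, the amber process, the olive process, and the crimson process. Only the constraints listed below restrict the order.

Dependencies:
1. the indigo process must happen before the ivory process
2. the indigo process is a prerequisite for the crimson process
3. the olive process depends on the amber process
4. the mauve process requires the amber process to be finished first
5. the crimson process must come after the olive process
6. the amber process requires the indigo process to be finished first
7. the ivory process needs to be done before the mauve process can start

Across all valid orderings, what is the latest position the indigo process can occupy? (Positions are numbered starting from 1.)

Following every chain forward from the indigo process, the processes that must come later are the ivory process, the mauve process, the amber process, the olive process, the crimson process — 5 of them.
With 5 mandatory successors out of 6 processes total, the latest slot for the indigo process is 6−5 = 1, and it's reachable by doing all non-successors before the indigo process.

1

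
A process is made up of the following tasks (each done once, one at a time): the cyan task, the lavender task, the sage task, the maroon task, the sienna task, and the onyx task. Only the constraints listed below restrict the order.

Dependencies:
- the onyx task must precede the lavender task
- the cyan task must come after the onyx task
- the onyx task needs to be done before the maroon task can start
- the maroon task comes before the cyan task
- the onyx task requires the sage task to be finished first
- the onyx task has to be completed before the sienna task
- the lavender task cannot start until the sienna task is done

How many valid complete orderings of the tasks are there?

6

Only the sage task has no prerequisites, so it must go first.
Systematically extending each partial ordering one task at a time and counting, there are 6 complete orderings.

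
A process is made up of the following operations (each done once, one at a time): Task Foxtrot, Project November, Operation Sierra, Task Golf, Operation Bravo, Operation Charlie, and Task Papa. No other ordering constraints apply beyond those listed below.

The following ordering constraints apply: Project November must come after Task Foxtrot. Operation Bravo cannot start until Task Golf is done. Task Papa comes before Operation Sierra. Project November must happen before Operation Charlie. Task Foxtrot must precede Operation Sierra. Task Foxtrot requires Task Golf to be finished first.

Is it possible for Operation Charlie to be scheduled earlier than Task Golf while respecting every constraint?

No

The constraints give a chain Task Golf → Task Foxtrot → Project November → Operation Charlie, which forces Task Golf before Operation Charlie.
Hence Operation Charlie can never be scheduled before Task Golf.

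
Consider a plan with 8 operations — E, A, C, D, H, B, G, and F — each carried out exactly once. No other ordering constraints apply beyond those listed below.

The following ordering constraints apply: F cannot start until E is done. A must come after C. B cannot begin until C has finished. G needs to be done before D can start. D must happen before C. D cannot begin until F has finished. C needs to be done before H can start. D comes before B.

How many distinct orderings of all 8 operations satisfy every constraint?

18

2 operations have no prerequisites (E, G), so any of them could come first.
Enumerating by repeatedly choosing an available operation (one whose prerequisites are all placed) gives 18 distinct complete orderings.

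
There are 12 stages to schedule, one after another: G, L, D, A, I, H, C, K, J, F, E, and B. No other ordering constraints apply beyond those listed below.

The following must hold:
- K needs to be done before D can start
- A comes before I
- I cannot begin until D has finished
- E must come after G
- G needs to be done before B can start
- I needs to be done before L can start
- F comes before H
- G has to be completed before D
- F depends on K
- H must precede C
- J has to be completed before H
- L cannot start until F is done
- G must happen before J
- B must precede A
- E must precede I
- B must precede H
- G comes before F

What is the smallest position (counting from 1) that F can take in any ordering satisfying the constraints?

Working backwards through the constraints from F, its full set of required predecessors is G, K — 2 of them.
So at minimum 2 stages come before F, putting F no earlier than position 3. That position is achievable by scheduling exactly those predecessors first.

3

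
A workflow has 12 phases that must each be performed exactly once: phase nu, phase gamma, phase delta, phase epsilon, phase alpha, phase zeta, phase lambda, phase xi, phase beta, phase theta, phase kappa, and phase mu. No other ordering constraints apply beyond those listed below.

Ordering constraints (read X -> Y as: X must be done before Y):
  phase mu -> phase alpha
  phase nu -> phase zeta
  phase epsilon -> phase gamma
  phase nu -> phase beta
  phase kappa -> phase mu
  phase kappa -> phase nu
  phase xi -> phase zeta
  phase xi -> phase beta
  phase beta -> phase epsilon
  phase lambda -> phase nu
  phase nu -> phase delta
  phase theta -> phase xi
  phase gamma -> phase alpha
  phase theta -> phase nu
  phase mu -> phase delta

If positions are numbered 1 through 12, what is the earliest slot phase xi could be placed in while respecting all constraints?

The only phase forced before phase xi (directly or transitively) is phase theta.
With 1 mandatory predecessor, the earliest phase xi can sit is position 1+1 = 2, and placing just that one first achieves it.

2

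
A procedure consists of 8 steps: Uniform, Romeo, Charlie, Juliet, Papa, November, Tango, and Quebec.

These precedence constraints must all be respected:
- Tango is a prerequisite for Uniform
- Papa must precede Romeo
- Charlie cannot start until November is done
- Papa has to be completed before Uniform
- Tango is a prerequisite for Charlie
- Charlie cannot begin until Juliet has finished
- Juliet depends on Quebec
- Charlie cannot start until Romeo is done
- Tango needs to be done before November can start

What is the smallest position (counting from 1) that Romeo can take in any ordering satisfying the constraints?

The only step forced before Romeo (directly or transitively) is Papa.
With 1 mandatory predecessor, the earliest Romeo can sit is position 1+1 = 2, and placing just that one first achieves it.

2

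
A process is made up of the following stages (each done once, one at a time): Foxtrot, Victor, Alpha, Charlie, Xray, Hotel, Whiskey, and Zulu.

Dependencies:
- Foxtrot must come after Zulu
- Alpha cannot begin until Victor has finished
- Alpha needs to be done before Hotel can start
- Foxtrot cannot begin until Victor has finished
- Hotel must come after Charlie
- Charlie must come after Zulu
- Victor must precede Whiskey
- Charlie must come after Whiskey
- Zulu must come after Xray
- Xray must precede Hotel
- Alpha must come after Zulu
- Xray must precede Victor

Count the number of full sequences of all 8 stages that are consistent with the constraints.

Xray is the only stage with nothing required before it, so every ordering starts there.
Systematically extending each partial ordering one stage at a time and counting, there are 38 complete orderings.

38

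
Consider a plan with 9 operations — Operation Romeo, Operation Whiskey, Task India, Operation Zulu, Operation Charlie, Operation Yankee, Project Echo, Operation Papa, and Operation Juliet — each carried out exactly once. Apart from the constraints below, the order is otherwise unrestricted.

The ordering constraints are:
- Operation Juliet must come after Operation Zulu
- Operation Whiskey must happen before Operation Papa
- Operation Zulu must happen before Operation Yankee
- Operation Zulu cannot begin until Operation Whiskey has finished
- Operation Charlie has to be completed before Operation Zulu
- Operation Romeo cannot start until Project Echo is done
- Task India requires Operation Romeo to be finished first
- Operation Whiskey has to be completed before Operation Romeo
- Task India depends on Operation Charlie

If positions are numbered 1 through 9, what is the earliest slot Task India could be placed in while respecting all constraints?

5

The operations that are forced before Task India, directly or transitively, are Operation Romeo, Operation Whiskey, Operation Charlie, Project Echo. That's 4 operations.
So at minimum 4 operations come before Task India, putting Task India no earlier than position 5. That position is achievable by scheduling exactly those predecessors first.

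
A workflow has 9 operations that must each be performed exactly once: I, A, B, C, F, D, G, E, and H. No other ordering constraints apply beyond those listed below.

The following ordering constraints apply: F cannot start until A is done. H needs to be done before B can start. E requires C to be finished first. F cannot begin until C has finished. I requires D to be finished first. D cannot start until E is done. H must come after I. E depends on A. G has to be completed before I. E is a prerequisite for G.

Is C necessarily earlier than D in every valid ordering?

There is a constraint chain C → E → D.
Hence C necessarily comes before D.

Yes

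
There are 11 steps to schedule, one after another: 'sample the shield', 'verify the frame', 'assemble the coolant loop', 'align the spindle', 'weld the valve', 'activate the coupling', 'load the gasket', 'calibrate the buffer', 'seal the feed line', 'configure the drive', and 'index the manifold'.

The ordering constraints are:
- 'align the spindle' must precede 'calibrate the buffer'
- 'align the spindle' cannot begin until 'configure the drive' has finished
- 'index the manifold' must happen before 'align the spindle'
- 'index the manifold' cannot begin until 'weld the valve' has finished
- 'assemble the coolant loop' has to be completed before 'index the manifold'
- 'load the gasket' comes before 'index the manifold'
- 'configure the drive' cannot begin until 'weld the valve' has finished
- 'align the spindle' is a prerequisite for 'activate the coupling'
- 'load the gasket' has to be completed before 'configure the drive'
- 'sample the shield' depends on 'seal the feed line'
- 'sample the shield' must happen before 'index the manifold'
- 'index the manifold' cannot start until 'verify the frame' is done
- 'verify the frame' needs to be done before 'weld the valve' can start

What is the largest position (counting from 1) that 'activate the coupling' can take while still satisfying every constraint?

'activate the coupling' has no required successors, so nothing stops it from going last (position 11).

11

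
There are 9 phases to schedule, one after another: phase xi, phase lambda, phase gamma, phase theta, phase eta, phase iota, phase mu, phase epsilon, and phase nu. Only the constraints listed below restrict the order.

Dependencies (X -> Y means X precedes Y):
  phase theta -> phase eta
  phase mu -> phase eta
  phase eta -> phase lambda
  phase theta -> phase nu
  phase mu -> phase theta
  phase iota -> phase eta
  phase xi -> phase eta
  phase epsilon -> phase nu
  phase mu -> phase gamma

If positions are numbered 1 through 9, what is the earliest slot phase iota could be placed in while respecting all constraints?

1

No constraint forces any other phase before phase iota, so it can be placed first.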